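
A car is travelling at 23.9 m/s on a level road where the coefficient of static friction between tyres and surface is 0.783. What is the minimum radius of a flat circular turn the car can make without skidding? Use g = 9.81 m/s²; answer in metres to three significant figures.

74.4 m

At the limit, μ_s m g = m v²/r, so r_min = v²/(μ_s g) = (23.9)²/(0.783 × 9.81) = 571.2/7.681 = 74.36 m.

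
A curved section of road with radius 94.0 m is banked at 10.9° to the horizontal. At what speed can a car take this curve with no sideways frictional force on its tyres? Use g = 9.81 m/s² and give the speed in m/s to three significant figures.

13.3 m/s

On a frictionless banked curve, N sinθ = mv²/r and N cosθ = mg, so tanθ = v²/(rg).
v = √(r g tanθ) = √(94.0 × 9.81 × tan 10.9°) = √(94.0 × 9.81 × 0.1926) = √177.6 = 13.33 m/s.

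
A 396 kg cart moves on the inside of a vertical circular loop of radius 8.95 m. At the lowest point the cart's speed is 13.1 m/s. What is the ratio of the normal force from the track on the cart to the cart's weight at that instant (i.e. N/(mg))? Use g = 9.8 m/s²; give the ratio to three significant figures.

2.96

At the bottom, N − mg = mv²/r, so N = m(v²/r + g) and N/(mg) = v²/(rg) + 1 = (13.1)²/(8.95 × 9.8) + 1 = 1.957 + 1 = 2.957.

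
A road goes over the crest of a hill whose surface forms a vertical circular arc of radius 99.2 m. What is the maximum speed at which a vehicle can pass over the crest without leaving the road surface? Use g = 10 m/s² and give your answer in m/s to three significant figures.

31.5 m/s

At the crest the centre of the circle is below the vehicle, so the net downward (centripetal) force is mg − N = mv²/r.
The vehicle leaves the road when N → 0, giving v_max = √(g r) = √(10.0 × 99.2) = 31.50 m/s.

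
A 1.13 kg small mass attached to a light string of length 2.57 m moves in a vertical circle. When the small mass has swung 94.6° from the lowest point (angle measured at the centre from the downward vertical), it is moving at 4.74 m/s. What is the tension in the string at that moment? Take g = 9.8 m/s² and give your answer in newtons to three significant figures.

8.99 N

Take the radial direction toward the centre of the circle as positive. The component of the weight along the string toward the centre is −mg cos φ (φ measured from the bottom), so Newton's second law along the string gives T − mg cos φ = m v²/r.
cos 94.6° = -0.08020, so T = m(v²/r + g cos φ) = 1.13 × ((4.74)²/2.57 + 9.8 × -0.08020) = 1.13 × (8.742 + (-0.7859)) = 1.13 × 7.956 = 8.991 N.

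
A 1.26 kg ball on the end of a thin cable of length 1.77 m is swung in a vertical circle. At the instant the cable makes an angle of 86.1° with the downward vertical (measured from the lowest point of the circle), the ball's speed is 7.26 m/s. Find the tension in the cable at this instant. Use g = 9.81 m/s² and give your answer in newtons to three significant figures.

38.4 N

Take the radial direction toward the centre of the circle as positive. The component of the weight along the string toward the centre is −mg cos φ (φ measured from the bottom), so Newton's second law along the string gives T − mg cos φ = m v²/r.
cos 86.1° = 0.06802, so T = m(v²/r + g cos φ) = 1.26 × ((7.26)²/1.77 + 9.81 × 0.06802) = 1.26 × (29.78 + (0.6672)) = 1.26 × 30.45 = 38.36 N.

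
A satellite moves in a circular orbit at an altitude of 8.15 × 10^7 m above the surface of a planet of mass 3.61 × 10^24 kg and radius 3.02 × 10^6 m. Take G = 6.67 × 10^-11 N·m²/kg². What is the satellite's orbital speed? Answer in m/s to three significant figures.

Orbital radius r = R + h = 3.02 × 10^6 + 8.15 × 10^7 = 8.452 × 10^7 m.
Gravity supplies the centripetal force: G M m / r² = m v² / r, so v = √(GM/r).
v = √(6.67 × 10^-11 × 3.61 × 10^24 / 8.452 × 10^7) = √(2.849 × 10^6) = 1688 m/s.

1690 m/s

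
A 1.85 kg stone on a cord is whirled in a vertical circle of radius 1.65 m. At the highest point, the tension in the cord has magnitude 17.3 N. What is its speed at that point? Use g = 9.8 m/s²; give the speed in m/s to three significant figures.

At the top, T + mg = mv²/r, so v = √(r(T/m + g)) = √(1.65 × (17.3/1.85 + 9.8)) = √(1.65 × 19.15) = √31.60 = 5.621 m/s.

5.62 m/s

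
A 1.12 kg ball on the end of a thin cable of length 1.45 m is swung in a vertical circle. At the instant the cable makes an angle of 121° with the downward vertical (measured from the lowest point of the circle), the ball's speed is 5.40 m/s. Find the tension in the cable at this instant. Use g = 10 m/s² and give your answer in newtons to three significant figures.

Take the radial direction toward the centre of the circle as positive. The component of the weight along the string toward the centre is −mg cos φ (φ measured from the bottom), so Newton's second law along the string gives T − mg cos φ = m v²/r.
cos 121° = -0.5150, so T = m(v²/r + g cos φ) = 1.12 × ((5.40)²/1.45 + 10.0 × -0.5150) = 1.12 × (20.11 + (-5.150)) = 1.12 × 14.96 = 16.76 N.

16.8 N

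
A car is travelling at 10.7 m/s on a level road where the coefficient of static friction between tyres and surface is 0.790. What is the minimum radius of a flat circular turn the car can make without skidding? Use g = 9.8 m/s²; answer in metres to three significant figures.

At the limit, μ_s m g = m v²/r, so r_min = v²/(μ_s g) = (10.7)²/(0.790 × 9.8) = 114.5/7.742 = 14.79 m.

14.8 m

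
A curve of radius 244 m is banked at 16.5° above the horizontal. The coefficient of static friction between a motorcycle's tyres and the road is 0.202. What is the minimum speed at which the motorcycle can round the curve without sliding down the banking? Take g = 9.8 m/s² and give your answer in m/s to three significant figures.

14.6 m/s

At the minimum speed, friction acts up the slope at its limiting value f = μN. Radially (horizontal, toward centre): N sinθ − μN cosθ = mv²/r. Vertically: N cosθ + μN sinθ = mg.
Dividing: v² = r g (sinθ − μcosθ)/(cosθ + μsinθ).
sinθ − μcosθ = 0.2840 − 0.202×0.9588 = 0.09033; cosθ + μsinθ = 0.9588 + 0.202×0.2840 = 1.016.
v² = 244 × 9.8 × 0.09033/1.016 = 212.6 m²/s², so v = 14.58 m/s.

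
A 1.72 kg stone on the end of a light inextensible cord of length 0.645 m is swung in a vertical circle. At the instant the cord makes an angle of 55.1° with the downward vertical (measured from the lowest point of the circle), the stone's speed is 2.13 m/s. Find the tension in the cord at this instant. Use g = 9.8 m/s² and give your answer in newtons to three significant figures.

21.7 N

Take the radial direction toward the centre of the circle as positive. The component of the weight along the string toward the centre is −mg cos φ (φ measured from the bottom), so Newton's second law along the string gives T − mg cos φ = m v²/r.
cos 55.1° = 0.5721, so T = m(v²/r + g cos φ) = 1.72 × ((2.13)²/0.645 + 9.8 × 0.5721) = 1.72 × (7.034 + (5.607)) = 1.72 × 12.64 = 21.74 N.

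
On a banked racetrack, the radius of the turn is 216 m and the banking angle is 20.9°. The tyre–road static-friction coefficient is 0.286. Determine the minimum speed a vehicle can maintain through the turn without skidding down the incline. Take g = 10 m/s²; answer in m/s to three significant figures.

At the minimum speed, friction acts up the slope at its limiting value f = μN. Radially (horizontal, toward centre): N sinθ − μN cosθ = mv²/r. Vertically: N cosθ + μN sinθ = mg.
Dividing: v² = r g (sinθ − μcosθ)/(cosθ + μsinθ).
sinθ − μcosθ = 0.3567 − 0.286×0.9342 = 0.08956; cosθ + μsinθ = 0.9342 + 0.286×0.3567 = 1.036.
v² = 216 × 10.0 × 0.08956/1.036 = 186.7 m²/s², so v = 13.66 m/s.

13.7 m/s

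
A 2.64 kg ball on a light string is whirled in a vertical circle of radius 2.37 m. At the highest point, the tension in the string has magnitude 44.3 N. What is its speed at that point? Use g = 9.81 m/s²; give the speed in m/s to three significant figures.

7.94 m/s

At the top, T + mg = mv²/r, so v = √(r(T/m + g)) = √(2.37 × (44.3/2.64 + 9.81)) = √(2.37 × 26.59) = √63.02 = 7.938 m/s.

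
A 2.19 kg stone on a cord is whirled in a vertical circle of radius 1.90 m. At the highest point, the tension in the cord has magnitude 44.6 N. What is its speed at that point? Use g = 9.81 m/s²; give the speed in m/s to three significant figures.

At the top, T + mg = mv²/r, so v = √(r(T/m + g)) = √(1.90 × (44.6/2.19 + 9.81)) = √(1.90 × 30.18) = √57.33 = 7.572 m/s.

7.57 m/s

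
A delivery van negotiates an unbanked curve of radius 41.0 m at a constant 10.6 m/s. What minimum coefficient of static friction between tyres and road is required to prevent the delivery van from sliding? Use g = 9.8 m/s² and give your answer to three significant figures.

Friction provides the centripetal force: μ_s m g = m v²/r, so μ_s = v²/(g r) = (10.60)²/(9.8 × 41.0) = 112.4/401.8 = 0.2796.

0.280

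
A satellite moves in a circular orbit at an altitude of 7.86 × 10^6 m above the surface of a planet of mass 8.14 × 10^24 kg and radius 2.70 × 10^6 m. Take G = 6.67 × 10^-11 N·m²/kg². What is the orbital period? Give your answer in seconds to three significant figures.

r = R + h = 2.70 × 10^6 + 7.86 × 10^6 = 1.056 × 10^7 m. Gravity provides the centripetal force: G M m / r² = m v² / r ⇒ v = √(GM/r) = 7170 m/s.
T = 2πr/v = 2π × 1.056 × 10^7 / 7170 = 9253 s.

9250 s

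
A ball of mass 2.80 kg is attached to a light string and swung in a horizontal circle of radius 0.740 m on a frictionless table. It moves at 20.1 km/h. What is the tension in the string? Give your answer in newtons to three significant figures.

118 N

v = 20.1 km/h = 20.1/3.6 = 5.583 m/s.
The tension is the only horizontal force, so it supplies the full centripetal force: T = m v²/r = 2.80 × (5.583)²/0.740 = 2.80 × 31.17/0.740 = 118.0 N.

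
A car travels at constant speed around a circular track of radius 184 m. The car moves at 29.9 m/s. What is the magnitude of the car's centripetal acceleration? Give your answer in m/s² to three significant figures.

a_c = v²/r = (29.90)²/184 = 894.0/184 = 4.859 m/s².

4.86 m/s²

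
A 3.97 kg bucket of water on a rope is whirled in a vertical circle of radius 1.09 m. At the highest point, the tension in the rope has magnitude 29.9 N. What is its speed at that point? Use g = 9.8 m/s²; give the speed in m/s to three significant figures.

At the top, T + mg = mv²/r, so v = √(r(T/m + g)) = √(1.09 × (29.9/3.97 + 9.8)) = √(1.09 × 17.33) = √18.89 = 4.346 m/s.

4.35 m/s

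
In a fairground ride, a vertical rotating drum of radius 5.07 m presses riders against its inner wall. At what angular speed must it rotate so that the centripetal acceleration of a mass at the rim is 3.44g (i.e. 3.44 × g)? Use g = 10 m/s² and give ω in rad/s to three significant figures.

2.60 rad/s

Centripetal acceleration a_c = ω²r. Setting ω²r = 3.44g:
ω = √(3.44g / r) = √(3.44 × 10.0 / 5.07) = √6.785 = 2.605 rad/s.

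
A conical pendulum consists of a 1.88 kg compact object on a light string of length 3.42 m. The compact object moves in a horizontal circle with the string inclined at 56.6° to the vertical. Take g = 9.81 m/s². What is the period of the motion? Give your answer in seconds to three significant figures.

r = L sinθ = 2.855 m. From T sinθ = mω²r and T cosθ = mg: tanθ = ω²r/g, so ω² = g tanθ / r = g/(L cosθ).
ω = √(g/(L cosθ)) = √(9.81/(3.42 × 0.5505)) = √5.211 = 2.283 rad/s.
Period = 2π/ω = 2.753 s.

2.75 s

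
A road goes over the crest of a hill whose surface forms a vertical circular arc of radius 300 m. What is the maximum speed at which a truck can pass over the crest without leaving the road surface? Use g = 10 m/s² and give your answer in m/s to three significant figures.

54.8 m/s

At the crest the centre of the circle is below the truck, so the net downward (centripetal) force is mg − N = mv²/r.
The truck leaves the road when N → 0, giving v_max = √(g r) = √(10.0 × 300) = 54.77 m/s.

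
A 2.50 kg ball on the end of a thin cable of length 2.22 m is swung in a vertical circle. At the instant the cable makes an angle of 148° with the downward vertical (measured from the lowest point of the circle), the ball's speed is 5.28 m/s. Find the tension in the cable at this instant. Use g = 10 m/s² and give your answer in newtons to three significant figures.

10.2 N

Take the radial direction toward the centre of the circle as positive. The component of the weight along the string toward the centre is −mg cos φ (φ measured from the bottom), so Newton's second law along the string gives T − mg cos φ = m v²/r.
cos 148° = -0.8480, so T = m(v²/r + g cos φ) = 2.50 × ((5.28)²/2.22 + 10.0 × -0.8480) = 2.50 × (12.56 + (-8.480)) = 2.50 × 4.077 = 10.19 N.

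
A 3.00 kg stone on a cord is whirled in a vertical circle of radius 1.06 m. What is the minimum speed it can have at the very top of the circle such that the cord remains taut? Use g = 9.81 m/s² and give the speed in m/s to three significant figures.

3.22 m/s

At the top, both weight mg and T point toward the centre: T + mg = mv²/r.
At minimum speed T → 0, so mg = mv_min²/r ⇒ v_min = √(g r) = √(9.81 × 1.06) = 3.225 m/s.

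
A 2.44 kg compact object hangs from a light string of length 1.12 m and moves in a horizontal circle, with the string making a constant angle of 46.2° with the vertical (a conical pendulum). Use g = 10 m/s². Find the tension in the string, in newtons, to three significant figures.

Vertically the bob has no acceleration, so T cosθ = mg.
T = mg/cosθ = 2.44 × 10.0 / cos 46.2° = 24.40/0.6921 = 35.25 N.

35.3 N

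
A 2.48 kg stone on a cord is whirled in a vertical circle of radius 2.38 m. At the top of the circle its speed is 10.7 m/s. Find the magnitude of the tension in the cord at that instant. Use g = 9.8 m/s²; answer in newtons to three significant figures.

At the top, both T and the weight mg point inward (toward the centre), so T + mg = mv²/r.
T = m(v²/r − g) = 2.48 × ((10.7)²/2.38 − 9.8) = 2.48 × (48.11 − 9.8) = 2.48 × 38.31 = 95.00 N.

95.0 N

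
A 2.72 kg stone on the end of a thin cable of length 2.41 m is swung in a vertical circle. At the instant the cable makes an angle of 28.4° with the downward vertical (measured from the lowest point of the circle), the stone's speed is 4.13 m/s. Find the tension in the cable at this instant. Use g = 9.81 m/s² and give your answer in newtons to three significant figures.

42.7 N

Take the radial direction toward the centre of the circle as positive. The component of the weight along the string toward the centre is −mg cos φ (φ measured from the bottom), so Newton's second law along the string gives T − mg cos φ = m v²/r.
cos 28.4° = 0.8796, so T = m(v²/r + g cos φ) = 2.72 × ((4.13)²/2.41 + 9.81 × 0.8796) = 2.72 × (7.078 + (8.629)) = 2.72 × 15.71 = 42.72 N.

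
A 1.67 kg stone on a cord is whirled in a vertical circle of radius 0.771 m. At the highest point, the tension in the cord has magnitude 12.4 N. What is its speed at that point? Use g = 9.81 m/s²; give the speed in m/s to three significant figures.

At the top, T + mg = mv²/r, so v = √(r(T/m + g)) = √(0.771 × (12.4/1.67 + 9.81)) = √(0.771 × 17.24) = √13.29 = 3.645 m/s.

3.65 m/s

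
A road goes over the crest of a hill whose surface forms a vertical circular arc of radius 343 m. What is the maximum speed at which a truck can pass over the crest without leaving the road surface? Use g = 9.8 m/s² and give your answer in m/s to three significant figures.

58.0 m/s

At the crest the centre of the circle is below the truck, so the net downward (centripetal) force is mg − N = mv²/r.
The truck leaves the road when N → 0, giving v_max = √(g r) = √(9.8 × 343) = 57.98 m/s.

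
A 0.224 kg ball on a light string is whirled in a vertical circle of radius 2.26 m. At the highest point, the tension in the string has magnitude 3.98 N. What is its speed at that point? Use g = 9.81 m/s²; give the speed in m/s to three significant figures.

7.89 m/s

At the top, T + mg = mv²/r, so v = √(r(T/m + g)) = √(2.26 × (3.98/0.224 + 9.81)) = √(2.26 × 27.58) = √62.33 = 7.895 m/s.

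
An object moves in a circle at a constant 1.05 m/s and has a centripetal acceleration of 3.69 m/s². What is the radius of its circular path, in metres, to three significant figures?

a_c = v²/r ⇒ r = v²/a_c = (1.05)²/3.69 = 1.102/3.69 = 0.2988 m.

0.299 m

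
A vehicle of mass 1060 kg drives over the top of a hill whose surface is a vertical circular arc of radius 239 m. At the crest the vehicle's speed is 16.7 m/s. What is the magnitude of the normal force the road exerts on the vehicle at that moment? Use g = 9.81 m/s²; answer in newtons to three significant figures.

9160 N

At the crest the centripetal acceleration points downward (toward the centre of the arc), so mg − N = mv²/r.
N = m(g − v²/r) = 1060 × (9.81 − (16.7)²/239) = 1060 × (9.81 − 1.167) = 1060 × 8.643 = 9162 N.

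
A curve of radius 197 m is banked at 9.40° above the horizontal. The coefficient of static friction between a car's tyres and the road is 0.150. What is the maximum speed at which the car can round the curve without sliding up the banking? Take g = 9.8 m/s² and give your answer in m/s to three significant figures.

25.0 m/s

At the maximum speed, friction acts down the slope at its limiting value f = μN. Radially (horizontal, toward centre): N sinθ + μN cosθ = mv²/r. Vertically: N cosθ − μN sinθ = mg.
Dividing: v² = r g (sinθ + μcosθ)/(cosθ − μsinθ).
sinθ + μcosθ = 0.1633 + 0.150×0.9866 = 0.3113; cosθ − μsinθ = 0.9866 − 0.150×0.1633 = 0.9621.
v² = 197 × 9.8 × 0.3113/0.9621 = 624.7 m²/s², so v = 24.99 m/s.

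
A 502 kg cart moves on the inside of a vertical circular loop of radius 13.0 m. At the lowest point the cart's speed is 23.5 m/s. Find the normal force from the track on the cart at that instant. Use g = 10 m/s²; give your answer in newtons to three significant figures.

26300 N

At the lowest point, N points up (toward the centre) and the weight mg points down (away from the centre), so the net inward force is N − mg = mv²/r.
N = m(v²/r + g) = 502 × ((23.5)²/13.0 + 10.0) = 502 × (42.48 + 10.0) = 502 × 52.48 = 26350 N.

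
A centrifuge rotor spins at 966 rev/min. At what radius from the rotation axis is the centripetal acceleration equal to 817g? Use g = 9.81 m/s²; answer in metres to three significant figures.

ω = 966 rev/min × 2π/60 = 101.2 rad/s.
a_c = ω²r = 817g ⇒ r = 817 × 9.81 / (101.2)² = 8015/10230 = 0.7832 m.

0.783 m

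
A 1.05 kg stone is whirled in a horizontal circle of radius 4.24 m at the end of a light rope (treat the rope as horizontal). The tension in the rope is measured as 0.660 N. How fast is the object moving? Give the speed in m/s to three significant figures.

1.63 m/s

T = m v²/r ⇒ v = √(T r / m) = √(0.660 × 4.24 / 1.05) = √2.665 = 1.633 m/s.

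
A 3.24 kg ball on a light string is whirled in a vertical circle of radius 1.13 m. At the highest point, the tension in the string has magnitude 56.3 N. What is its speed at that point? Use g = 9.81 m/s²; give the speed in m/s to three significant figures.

At the top, T + mg = mv²/r, so v = √(r(T/m + g)) = √(1.13 × (56.3/3.24 + 9.81)) = √(1.13 × 27.19) = √30.72 = 5.543 m/s.

5.54 m/s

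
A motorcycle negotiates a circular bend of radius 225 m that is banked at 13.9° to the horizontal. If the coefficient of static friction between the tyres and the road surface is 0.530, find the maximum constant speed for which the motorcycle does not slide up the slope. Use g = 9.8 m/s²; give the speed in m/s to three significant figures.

44.4 m/s

At the maximum speed, friction acts down the slope at its limiting value f = μN. Radially (horizontal, toward centre): N sinθ + μN cosθ = mv²/r. Vertically: N cosθ − μN sinθ = mg.
Dividing: v² = r g (sinθ + μcosθ)/(cosθ − μsinθ).
sinθ + μcosθ = 0.2402 + 0.530×0.9707 = 0.7547; cosθ − μsinθ = 0.9707 − 0.530×0.2402 = 0.8434.
v² = 225 × 9.8 × 0.7547/0.8434 = 1973 m²/s², so v = 44.42 m/s.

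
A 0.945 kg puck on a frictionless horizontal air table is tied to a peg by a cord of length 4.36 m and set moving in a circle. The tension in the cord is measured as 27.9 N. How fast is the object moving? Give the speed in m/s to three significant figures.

11.3 m/s

T = m v²/r ⇒ v = √(T r / m) = √(27.9 × 4.36 / 0.945) = √128.7 = 11.35 m/s.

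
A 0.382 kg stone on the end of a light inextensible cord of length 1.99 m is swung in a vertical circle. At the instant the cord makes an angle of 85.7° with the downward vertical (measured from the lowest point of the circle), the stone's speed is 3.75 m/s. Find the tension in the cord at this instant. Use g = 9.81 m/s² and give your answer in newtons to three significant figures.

2.98 N

Take the radial direction toward the centre of the circle as positive. The component of the weight along the string toward the centre is −mg cos φ (φ measured from the bottom), so Newton's second law along the string gives T − mg cos φ = m v²/r.
cos 85.7° = 0.07498, so T = m(v²/r + g cos φ) = 0.382 × ((3.75)²/1.99 + 9.81 × 0.07498) = 0.382 × (7.067 + (0.7355)) = 0.382 × 7.802 = 2.980 N.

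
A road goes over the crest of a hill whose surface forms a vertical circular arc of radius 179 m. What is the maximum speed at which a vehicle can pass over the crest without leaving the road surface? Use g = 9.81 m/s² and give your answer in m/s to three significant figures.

At the crest the centre of the circle is below the vehicle, so the net downward (centripetal) force is mg − N = mv²/r.
The vehicle leaves the road when N → 0, giving v_max = √(g r) = √(9.81 × 179) = 41.90 m/s.

41.9 m/s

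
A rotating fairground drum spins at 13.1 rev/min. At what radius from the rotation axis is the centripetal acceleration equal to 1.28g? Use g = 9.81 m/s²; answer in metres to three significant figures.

6.67 m

ω = 13.1 rev/min × 2π/60 = 1.372 rad/s.
a_c = ω²r = 1.28g ⇒ r = 1.28 × 9.81 / (1.372)² = 12.56/1.882 = 6.672 m.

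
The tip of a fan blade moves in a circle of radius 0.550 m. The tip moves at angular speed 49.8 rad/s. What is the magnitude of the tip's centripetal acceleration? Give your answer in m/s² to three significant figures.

1360 m/s²

v = ωr = 49.8 × 0.550 = 27.39 m/s.
a_c = v²/r = (27.39)²/0.550 = 750.2/0.550 = 1364 m/s².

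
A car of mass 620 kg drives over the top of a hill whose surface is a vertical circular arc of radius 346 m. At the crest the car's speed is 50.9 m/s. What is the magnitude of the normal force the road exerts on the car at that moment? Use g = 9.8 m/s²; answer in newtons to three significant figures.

1430 N

At the crest the centripetal acceleration points downward (toward the centre of the arc), so mg − N = mv²/r.
N = m(g − v²/r) = 620 × (9.8 − (50.9)²/346) = 620 × (9.8 − 7.488) = 620 × 2.312 = 1434 N.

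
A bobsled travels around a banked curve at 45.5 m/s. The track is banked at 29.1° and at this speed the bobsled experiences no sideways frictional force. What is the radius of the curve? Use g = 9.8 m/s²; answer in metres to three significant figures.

380 m

Frictionless banking: tanθ = v²/(rg), so r = v²/(g tanθ).
r = (45.5)²/(9.8 × tan 29.1°) = 2070/(9.8 × 0.5566) = 2070/5.455 = 379.5 m.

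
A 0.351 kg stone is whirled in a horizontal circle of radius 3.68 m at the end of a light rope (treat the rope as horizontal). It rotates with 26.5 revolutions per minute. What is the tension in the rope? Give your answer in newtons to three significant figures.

ω = 26.5 rev/min × 2π/60 = 2.775 rad/s, so v = ωr = 2.775 × 3.68 = 10.21 m/s.
The tension is the only horizontal force, so it supplies the full centripetal force: T = m v²/r = 0.351 × (10.21)²/3.68 = 0.351 × 104.3/3.68 = 9.947 N.

9.95 N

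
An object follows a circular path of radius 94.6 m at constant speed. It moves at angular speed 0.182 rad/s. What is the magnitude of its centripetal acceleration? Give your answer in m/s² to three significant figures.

3.13 m/s²

v = ωr = 0.182 × 94.6 = 17.22 m/s.
a_c = v²/r = (17.22)²/94.6 = 296.4/94.6 = 3.134 m/s².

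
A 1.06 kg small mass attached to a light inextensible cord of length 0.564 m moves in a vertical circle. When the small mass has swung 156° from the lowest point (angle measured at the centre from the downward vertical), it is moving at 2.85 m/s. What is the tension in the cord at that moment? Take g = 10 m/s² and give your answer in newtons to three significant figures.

5.58 N

Take the radial direction toward the centre of the circle as positive. The component of the weight along the string toward the centre is −mg cos φ (φ measured from the bottom), so Newton's second law along the string gives T − mg cos φ = m v²/r.
cos 156° = -0.9135, so T = m(v²/r + g cos φ) = 1.06 × ((2.85)²/0.564 + 10.0 × -0.9135) = 1.06 × (14.40 + (-9.135)) = 1.06 × 5.266 = 5.582 N.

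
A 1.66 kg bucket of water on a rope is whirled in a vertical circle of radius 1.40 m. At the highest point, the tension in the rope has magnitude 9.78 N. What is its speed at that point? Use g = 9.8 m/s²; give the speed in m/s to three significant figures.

4.69 m/s

At the top, T + mg = mv²/r, so v = √(r(T/m + g)) = √(1.40 × (9.78/1.66 + 9.8)) = √(1.40 × 15.69) = √21.97 = 4.687 m/s.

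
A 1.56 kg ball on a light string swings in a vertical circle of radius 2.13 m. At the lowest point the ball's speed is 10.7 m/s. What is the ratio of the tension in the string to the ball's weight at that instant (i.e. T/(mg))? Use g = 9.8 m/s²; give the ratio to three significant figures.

At the bottom, T − mg = mv²/r, so T = m(v²/r + g) and T/(mg) = v²/(rg) + 1 = (10.7)²/(2.13 × 9.8) + 1 = 5.485 + 1 = 6.485.

6.48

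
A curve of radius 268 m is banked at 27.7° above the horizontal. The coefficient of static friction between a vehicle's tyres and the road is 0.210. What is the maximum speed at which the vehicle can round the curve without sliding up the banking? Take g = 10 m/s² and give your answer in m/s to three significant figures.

47.1 m/s

At the maximum speed, friction acts down the slope at its limiting value f = μN. Radially (horizontal, toward centre): N sinθ + μN cosθ = mv²/r. Vertically: N cosθ − μN sinθ = mg.
Dividing: v² = r g (sinθ + μcosθ)/(cosθ − μsinθ).
sinθ + μcosθ = 0.4648 + 0.210×0.8854 = 0.6508; cosθ − μsinθ = 0.8854 − 0.210×0.4648 = 0.7878.
v² = 268 × 10.0 × 0.6508/0.7878 = 2214 m²/s², so v = 47.05 m/s.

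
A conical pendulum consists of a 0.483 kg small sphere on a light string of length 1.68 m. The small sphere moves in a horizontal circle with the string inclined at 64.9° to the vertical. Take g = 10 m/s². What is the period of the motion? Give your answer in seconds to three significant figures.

r = L sinθ = 1.521 m. From T sinθ = mω²r and T cosθ = mg: tanθ = ω²r/g, so ω² = g tanθ / r = g/(L cosθ).
ω = √(g/(L cosθ)) = √(10.0/(1.68 × 0.4242)) = √14.03 = 3.746 rad/s.
Period = 2π/ω = 1.677 s.

1.68 s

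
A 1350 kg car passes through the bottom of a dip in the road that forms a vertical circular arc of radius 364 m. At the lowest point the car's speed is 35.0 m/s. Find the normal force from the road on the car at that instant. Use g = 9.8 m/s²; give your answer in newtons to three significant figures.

At the lowest point, N points up (toward the centre) and the weight mg points down (away from the centre), so the net inward force is N − mg = mv²/r.
N = m(v²/r + g) = 1350 × ((35.0)²/364 + 9.8) = 1350 × (3.365 + 9.8) = 1350 × 13.17 = 17770 N.

17800 N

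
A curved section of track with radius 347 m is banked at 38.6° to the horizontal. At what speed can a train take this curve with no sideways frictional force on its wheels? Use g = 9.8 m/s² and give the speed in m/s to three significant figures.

On a frictionless banked curve, N sinθ = mv²/r and N cosθ = mg, so tanθ = v²/(rg).
v = √(r g tanθ) = √(347 × 9.8 × tan 38.6°) = √(347 × 9.8 × 0.7983) = √2715 = 52.10 m/s.

52.1 m/s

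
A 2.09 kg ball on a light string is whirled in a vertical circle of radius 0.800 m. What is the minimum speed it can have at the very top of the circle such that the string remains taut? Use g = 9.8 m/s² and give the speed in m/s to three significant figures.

At the highest point the centre is directly below, so both the weight and T act inward: T + mg = mv²/r.
At minimum speed T → 0, so mg = mv_min²/r ⇒ v_min = √(g r) = √(9.8 × 0.800) = 2.800 m/s.

2.80 m/s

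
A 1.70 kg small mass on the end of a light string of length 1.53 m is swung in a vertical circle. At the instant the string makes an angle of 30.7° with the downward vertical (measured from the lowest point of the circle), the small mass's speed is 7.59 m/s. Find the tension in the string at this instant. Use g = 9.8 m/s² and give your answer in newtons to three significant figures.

78.3 N

Take the radial direction toward the centre of the circle as positive. The component of the weight along the string toward the centre is −mg cos φ (φ measured from the bottom), so Newton's second law along the string gives T − mg cos φ = m v²/r.
cos 30.7° = 0.8599, so T = m(v²/r + g cos φ) = 1.70 × ((7.59)²/1.53 + 9.8 × 0.8599) = 1.70 × (37.65 + (8.427)) = 1.70 × 46.08 = 78.33 N.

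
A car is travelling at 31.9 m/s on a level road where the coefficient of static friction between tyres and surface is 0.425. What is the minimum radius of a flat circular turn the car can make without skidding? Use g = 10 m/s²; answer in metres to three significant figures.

239 m

At the limit, μ_s m g = m v²/r, so r_min = v²/(μ_s g) = (31.9)²/(0.425 × 10.0) = 1018/4.250 = 239.4 m.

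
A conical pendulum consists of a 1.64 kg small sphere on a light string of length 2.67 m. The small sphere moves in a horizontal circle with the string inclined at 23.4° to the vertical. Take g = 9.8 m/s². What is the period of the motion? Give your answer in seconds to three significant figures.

r = L sinθ = 1.060 m. From T sinθ = mω²r and T cosθ = mg: tanθ = ω²r/g, so ω² = g tanθ / r = g/(L cosθ).
ω = √(g/(L cosθ)) = √(9.8/(2.67 × 0.9178)) = √3.999 = 2.000 rad/s.
Period = 2π/ω = 3.142 s.

3.14 s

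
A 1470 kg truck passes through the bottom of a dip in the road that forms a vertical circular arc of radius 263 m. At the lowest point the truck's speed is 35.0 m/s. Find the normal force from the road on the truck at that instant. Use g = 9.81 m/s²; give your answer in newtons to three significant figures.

21300 N

At the lowest point, N points up (toward the centre) and the weight mg points down (away from the centre), so the net inward force is N − mg = mv²/r.
N = m(v²/r + g) = 1470 × ((35.0)²/263 + 9.81) = 1470 × (4.658 + 9.81) = 1470 × 14.47 = 21270 N.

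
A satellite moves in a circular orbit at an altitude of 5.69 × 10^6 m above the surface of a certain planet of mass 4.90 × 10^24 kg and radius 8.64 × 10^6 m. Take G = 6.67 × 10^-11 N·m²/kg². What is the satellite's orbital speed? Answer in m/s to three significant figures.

Orbital radius r = R + h = 8.64 × 10^6 + 5.69 × 10^6 = 1.433 × 10^7 m.
Gravity supplies the centripetal force: G M m / r² = m v² / r, so v = √(GM/r).
v = √(6.67 × 10^-11 × 4.90 × 10^24 / 1.433 × 10^7) = √(2.281 × 10^7) = 4776 m/s.

4780 m/s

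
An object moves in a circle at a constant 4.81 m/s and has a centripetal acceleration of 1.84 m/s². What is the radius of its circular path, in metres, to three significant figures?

a_c = v²/r ⇒ r = v²/a_c = (4.81)²/1.84 = 23.14/1.84 = 12.57 m.

12.6 m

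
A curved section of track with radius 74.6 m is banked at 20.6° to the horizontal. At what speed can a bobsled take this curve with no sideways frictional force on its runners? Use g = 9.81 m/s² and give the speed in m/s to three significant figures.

On a frictionless banked curve, N sinθ = mv²/r and N cosθ = mg, so tanθ = v²/(rg).
v = √(r g tanθ) = √(74.6 × 9.81 × tan 20.6°) = √(74.6 × 9.81 × 0.3759) = √275.1 = 16.59 m/s.

16.6 m/s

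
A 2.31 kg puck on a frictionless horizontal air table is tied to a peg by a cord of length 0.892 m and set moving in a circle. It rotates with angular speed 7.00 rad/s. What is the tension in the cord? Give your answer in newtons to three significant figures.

v = ωr = 7.00 × 0.892 = 6.244 m/s.
The tension is the only horizontal force, so it supplies the full centripetal force: T = m v²/r = 2.31 × (6.244)²/0.892 = 2.31 × 38.99/0.892 = 101.0 N.

101 N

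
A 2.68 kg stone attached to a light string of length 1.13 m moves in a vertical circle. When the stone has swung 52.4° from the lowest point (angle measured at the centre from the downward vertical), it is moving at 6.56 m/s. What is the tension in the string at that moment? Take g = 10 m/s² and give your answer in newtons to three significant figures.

118 N

Take the radial direction toward the centre of the circle as positive. The component of the weight along the string toward the centre is −mg cos φ (φ measured from the bottom), so Newton's second law along the string gives T − mg cos φ = m v²/r.
cos 52.4° = 0.6101, so T = m(v²/r + g cos φ) = 2.68 × ((6.56)²/1.13 + 10.0 × 0.6101) = 2.68 × (38.08 + (6.101)) = 2.68 × 44.18 = 118.4 N.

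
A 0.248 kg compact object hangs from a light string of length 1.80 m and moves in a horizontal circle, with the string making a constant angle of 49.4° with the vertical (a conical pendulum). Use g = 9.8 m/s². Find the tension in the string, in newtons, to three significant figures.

Vertically the bob has no acceleration, so T cosθ = mg.
T = mg/cosθ = 0.248 × 9.8 / cos 49.4° = 2.430/0.6508 = 3.735 N.

3.73 N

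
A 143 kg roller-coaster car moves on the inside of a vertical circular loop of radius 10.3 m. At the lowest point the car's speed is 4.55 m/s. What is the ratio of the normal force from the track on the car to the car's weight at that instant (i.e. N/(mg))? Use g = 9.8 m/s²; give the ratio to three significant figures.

1.21

At the bottom, N − mg = mv²/r, so N = m(v²/r + g) and N/(mg) = v²/(rg) + 1 = (4.55)²/(10.3 × 9.8) + 1 = 0.2051 + 1 = 1.205.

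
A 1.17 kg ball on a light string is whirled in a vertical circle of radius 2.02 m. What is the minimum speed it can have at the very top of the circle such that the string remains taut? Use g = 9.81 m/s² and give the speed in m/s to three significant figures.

4.45 m/s

At the highest point the centre is directly below, so both the weight and T act inward: T + mg = mv²/r.
At minimum speed T → 0, so mg = mv_min²/r ⇒ v_min = √(g r) = √(9.81 × 2.02) = 4.452 m/s.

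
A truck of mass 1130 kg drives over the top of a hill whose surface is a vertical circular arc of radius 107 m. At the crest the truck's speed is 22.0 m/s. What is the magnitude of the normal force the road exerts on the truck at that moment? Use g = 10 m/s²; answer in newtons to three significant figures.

At the crest the centripetal acceleration points downward (toward the centre of the arc), so mg − N = mv²/r.
N = m(g − v²/r) = 1130 × (10.0 − (22.0)²/107) = 1130 × (10.0 − 4.523) = 1130 × 5.477 = 6189 N.

6190 N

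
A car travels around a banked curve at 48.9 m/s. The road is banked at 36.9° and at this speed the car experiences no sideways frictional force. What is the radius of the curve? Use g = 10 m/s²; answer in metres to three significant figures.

318 m

Frictionless banking: tanθ = v²/(rg), so r = v²/(g tanθ).
r = (48.9)²/(10.0 × tan 36.9°) = 2391/(10.0 × 0.7508) = 2391/7.508 = 318.5 m.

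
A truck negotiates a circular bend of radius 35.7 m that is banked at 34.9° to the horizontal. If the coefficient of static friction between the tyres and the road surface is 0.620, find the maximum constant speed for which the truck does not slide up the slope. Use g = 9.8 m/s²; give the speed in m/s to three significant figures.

28.5 m/s

At the maximum speed, friction acts down the slope at its limiting value f = μN. Radially (horizontal, toward centre): N sinθ + μN cosθ = mv²/r. Vertically: N cosθ − μN sinθ = mg.
Dividing: v² = r g (sinθ + μcosθ)/(cosθ − μsinθ).
sinθ + μcosθ = 0.5721 + 0.620×0.8202 = 1.081; cosθ − μsinθ = 0.8202 − 0.620×0.5721 = 0.4654.
v² = 35.7 × 9.8 × 1.081/0.4654 = 812.3 m²/s², so v = 28.50 m/s.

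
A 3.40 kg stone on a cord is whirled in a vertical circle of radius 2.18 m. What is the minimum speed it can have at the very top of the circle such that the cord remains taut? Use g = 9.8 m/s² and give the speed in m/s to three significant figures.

At the highest point the centre is directly below, so both the weight and T act inward: T + mg = mv²/r.
At minimum speed T → 0, so mg = mv_min²/r ⇒ v_min = √(g r) = √(9.8 × 2.18) = 4.622 m/s.

4.62 m/s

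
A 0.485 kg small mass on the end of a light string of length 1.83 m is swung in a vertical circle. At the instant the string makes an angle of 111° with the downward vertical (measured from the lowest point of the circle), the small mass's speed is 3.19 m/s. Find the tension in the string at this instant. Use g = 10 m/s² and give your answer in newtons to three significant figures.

0.959 N

Take the radial direction toward the centre of the circle as positive. The component of the weight along the string toward the centre is −mg cos φ (φ measured from the bottom), so Newton's second law along the string gives T − mg cos φ = m v²/r.
cos 111° = -0.3584, so T = m(v²/r + g cos φ) = 0.485 × ((3.19)²/1.83 + 10.0 × -0.3584) = 0.485 × (5.561 + (-3.584)) = 0.485 × 1.977 = 0.9589 N.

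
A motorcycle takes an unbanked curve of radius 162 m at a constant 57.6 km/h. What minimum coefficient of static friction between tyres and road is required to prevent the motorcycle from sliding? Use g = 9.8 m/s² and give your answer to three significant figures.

0.161

v = 57.6/3.6 = 16.00 m/s.
Friction provides the centripetal force: μ_s m g = m v²/r, so μ_s = v²/(g r) = (16.00)²/(9.8 × 162) = 256.0/1588 = 0.1612.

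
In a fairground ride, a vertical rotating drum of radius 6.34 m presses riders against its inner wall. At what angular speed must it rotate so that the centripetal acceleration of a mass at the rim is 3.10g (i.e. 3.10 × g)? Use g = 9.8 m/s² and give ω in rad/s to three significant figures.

2.19 rad/s

Centripetal acceleration a_c = ω²r. Setting ω²r = 3.10g:
ω = √(3.10g / r) = √(3.10 × 9.8 / 6.34) = √4.792 = 2.189 rad/s.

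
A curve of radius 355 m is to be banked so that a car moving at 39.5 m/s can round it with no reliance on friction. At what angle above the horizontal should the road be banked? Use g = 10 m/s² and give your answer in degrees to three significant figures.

23.7°

For a frictionless banked turn: horizontally N sinθ = mv²/r and vertically N cosθ = mg.
Dividing: tanθ = v²/(r g) = (39.5)²/(355 × 10.0) = 1560/3550 = 0.4395.
θ = arctan(0.4395) = 23.73°.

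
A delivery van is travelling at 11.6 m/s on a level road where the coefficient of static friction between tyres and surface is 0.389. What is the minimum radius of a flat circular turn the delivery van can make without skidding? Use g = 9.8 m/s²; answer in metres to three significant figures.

35.3 m

At the limit, μ_s m g = m v²/r, so r_min = v²/(μ_s g) = (11.6)²/(0.389 × 9.8) = 134.6/3.812 = 35.30 m.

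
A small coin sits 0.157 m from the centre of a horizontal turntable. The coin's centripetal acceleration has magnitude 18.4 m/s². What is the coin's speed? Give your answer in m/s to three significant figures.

a_c = v²/r ⇒ v = √(a_c · r) = √(18.4 × 0.157) = √2.889 = 1.700 m/s.

1.70 m/s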